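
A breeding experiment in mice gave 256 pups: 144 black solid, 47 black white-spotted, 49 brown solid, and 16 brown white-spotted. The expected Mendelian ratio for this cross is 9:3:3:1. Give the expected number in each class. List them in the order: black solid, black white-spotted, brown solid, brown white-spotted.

144, 48, 48, 16

Expected counts for N = 256 under a 9:3:3:1 ratio (total parts = 16):
  black solid: 256 × 9/16 = 144
  black white-spotted: 256 × 3/16 = 48
  brown solid: 256 × 3/16 = 48
  brown white-spotted: 256 × 1/16 = 16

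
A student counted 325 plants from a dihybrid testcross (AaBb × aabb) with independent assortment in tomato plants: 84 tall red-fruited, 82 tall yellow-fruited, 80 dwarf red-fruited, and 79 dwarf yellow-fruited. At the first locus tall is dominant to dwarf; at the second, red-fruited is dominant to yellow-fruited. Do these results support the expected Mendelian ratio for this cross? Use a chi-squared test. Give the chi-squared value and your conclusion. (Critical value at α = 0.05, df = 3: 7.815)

0.182; consistent

A dihybrid testcross with independent assortment gives a 1:1:1:1 ratio.
Total ratio parts = 4. Expected numbers out of 325:
  tall red-fruited: 325 × 1/4 = 81.25
  tall yellow-fruited: 325 × 1/4 = 81.25
  dwarf red-fruited: 325 × 1/4 = 81.25
  dwarf yellow-fruited: 325 × 1/4 = 81.25
χ² = Σ (O − E)² / E
  tall red-fruited: (84 − 81.25)² / 81.25 = 0.0931
  tall yellow-fruited: (82 − 81.25)² / 81.25 = 0.0069
  dwarf red-fruited: (80 − 81.25)² / 81.25 = 0.0192
  dwarf yellow-fruited: (79 − 81.25)² / 81.25 = 0.0623
χ² = 0.0931 + 0.0069 + 0.0192 + 0.0623 = 0.1815 ≈ 0.182
Degrees of freedom = 4 − 1 = 3; critical value at α = 0.05 is 7.815.
Since 0.182 < 7.815, we fail to reject the null hypothesis — the data are consistent with the 1:1:1:1 ratio.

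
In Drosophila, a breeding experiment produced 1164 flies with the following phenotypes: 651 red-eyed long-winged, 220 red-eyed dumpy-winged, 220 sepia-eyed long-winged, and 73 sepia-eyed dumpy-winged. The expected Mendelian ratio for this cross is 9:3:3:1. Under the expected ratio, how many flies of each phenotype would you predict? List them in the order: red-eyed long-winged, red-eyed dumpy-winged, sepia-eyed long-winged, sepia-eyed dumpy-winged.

654.75, 218.25, 218.25, 72.75

Total ratio parts = 16. Expected numbers out of 1164:
  red-eyed long-winged: 1164 × 9/16 = 654.75
  red-eyed dumpy-winged: 1164 × 3/16 = 218.25
  sepia-eyed long-winged: 1164 × 3/16 = 218.25
  sepia-eyed dumpy-winged: 1164 × 1/16 = 72.75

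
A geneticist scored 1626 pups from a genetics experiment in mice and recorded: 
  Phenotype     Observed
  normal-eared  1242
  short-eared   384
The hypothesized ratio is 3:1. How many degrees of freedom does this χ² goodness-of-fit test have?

A goodness-of-fit test with 2 phenotype classes has df = 2 − 1 = 1.

1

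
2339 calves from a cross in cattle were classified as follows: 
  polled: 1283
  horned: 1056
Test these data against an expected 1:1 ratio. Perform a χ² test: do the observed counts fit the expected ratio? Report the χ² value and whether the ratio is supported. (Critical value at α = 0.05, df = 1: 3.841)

22.030; not consistent

Total ratio parts = 2. Expected numbers out of 2339:
  polled: 2339 × 1/2 = 1169.5
  horned: 2339 × 1/2 = 1169.5
χ² = Σ (O − E)² / E
  polled: (1283 − 1169.5)² / 1169.5 = 11.0152
  horned: (1056 − 1169.5)² / 1169.5 = 11.0152
χ² = 11.0152 + 11.0152 = 22.0304 ≈ 22.030
Degrees of freedom = 2 − 1 = 1; critical value at α = 0.05 is 3.841.
Since 22.030 > 3.841, we reject the null hypothesis — the data do not fit the 1:1 ratio.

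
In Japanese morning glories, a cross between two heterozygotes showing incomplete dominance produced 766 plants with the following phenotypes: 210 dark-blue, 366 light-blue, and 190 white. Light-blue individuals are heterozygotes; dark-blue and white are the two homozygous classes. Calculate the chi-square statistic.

2.554

With incomplete dominance, a heterozygote × heterozygote cross gives a 1:2:1 phenotypic ratio.
Expected counts for N = 766 under a 1:2:1 ratio (total parts = 4):
  dark-blue: 766 × 1/4 = 191.5
  light-blue: 766 × 2/4 = 383
  white: 766 × 1/4 = 191.5
χ² = Σ (O − E)² / E
  dark-blue: (210 − 191.5)² / 191.5 = 1.7872
  light-blue: (366 − 383)² / 383 = 0.7546
  white: (190 − 191.5)² / 191.5 = 0.0117
χ² = 1.7872 + 0.7546 + 0.0117 = 2.5535 ≈ 2.554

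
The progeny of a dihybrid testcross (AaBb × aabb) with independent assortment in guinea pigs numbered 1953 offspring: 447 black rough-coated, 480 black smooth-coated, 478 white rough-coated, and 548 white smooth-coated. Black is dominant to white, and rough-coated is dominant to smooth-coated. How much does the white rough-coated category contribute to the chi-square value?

A dihybrid testcross with independent assortment gives a 1:1:1:1 ratio.
Under the 1:1:1:1 hypothesis (Σ ratio = 4, N = 1953):
  black rough-coated: 1953 × 1/4 = 488.25
  black smooth-coated: 1953 × 1/4 = 488.25
  white rough-coated: 1953 × 1/4 = 488.25
  white smooth-coated: 1953 × 1/4 = 488.25
Contribution of white rough-coated: (478 − 488.25)² / 488.25 = 0.2152

0.215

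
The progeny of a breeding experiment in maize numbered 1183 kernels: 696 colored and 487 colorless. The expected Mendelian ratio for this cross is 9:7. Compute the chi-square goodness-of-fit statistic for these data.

3.208

The 9:7 ratio has 16 parts, so with N = 1183 the expected counts are:
  colored: 1183 × 9/16 = 665.4375
  colorless: 1183 × 7/16 = 517.5625
χ² = Σ (O − E)² / E
  colored: (696 − 665.4375)² / 665.4375 = 1.4037
  colorless: (487 − 517.5625)² / 517.5625 = 1.8047
χ² = 1.4037 + 1.8047 = 3.2084 ≈ 3.208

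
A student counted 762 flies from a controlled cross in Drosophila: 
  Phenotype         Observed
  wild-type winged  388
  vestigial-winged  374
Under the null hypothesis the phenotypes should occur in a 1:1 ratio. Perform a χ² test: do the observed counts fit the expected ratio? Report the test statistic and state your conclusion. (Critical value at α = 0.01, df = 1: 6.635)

0.257; consistent

Under the 1:1 hypothesis (Σ ratio = 2, N = 762):
  wild-type winged: 762 × 1/2 = 381
  vestigial-winged: 762 × 1/2 = 381
χ² = Σ (O − E)² / E
  wild-type winged: (388 − 381)² / 381 = 0.1286
  vestigial-winged: (374 − 381)² / 381 = 0.1286
χ² = 0.1286 + 0.1286 = 0.2572 ≈ 0.257
Degrees of freedom = 2 − 1 = 1; critical value at α = 0.01 is 6.635.
Since 0.257 < 6.635, we fail to reject the null hypothesis — the data are consistent with the 1:1 ratio.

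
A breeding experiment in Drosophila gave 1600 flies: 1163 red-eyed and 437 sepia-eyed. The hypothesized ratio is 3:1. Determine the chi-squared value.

4.563

Expected counts for N = 1600 under a 3:1 ratio (total parts = 4):
  red-eyed: 1600 × 3/4 = 1200
  sepia-eyed: 1600 × 1/4 = 400
χ² = Σ (O − E)² / E
  red-eyed: (1163 − 1200)² / 1200 = 1.1408
  sepia-eyed: (437 − 400)² / 400 = 3.4225
χ² = 1.1408 + 3.4225 = 4.5633 ≈ 4.563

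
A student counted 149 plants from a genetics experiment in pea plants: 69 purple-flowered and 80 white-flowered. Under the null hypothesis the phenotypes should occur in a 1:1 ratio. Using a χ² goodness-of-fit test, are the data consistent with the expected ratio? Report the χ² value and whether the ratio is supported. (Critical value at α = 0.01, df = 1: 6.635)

Total ratio parts = 2. Expected numbers out of 149:
  purple-flowered: 149 × 1/2 = 74.5
  white-flowered: 149 × 1/2 = 74.5
χ² = Σ (O − E)² / E
  purple-flowered: (69 − 74.5)² / 74.5 = 0.4060
  white-flowered: (80 − 74.5)² / 74.5 = 0.4060
χ² = 0.4060 + 0.4060 = 0.812
Degrees of freedom = 2 − 1 = 1; critical value at α = 0.01 is 6.635.
Since 0.812 < 6.635, we fail to reject the null hypothesis — the data are consistent with the 1:1 ratio.

0.812; consistent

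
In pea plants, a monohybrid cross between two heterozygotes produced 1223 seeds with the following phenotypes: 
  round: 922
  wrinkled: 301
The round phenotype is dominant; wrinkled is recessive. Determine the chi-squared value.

0.098

For a monohybrid cross between heterozygotes with complete dominance, the expected phenotypic ratio is 3:1.
Total ratio parts = 4. Expected numbers out of 1223:
  round: 1223 × 3/4 = 917.25
  wrinkled: 1223 × 1/4 = 305.75
χ² = Σ (O − E)² / E
  round: (922 − 917.25)² / 917.25 = 0.0246
  wrinkled: (301 − 305.75)² / 305.75 = 0.0738
χ² = 0.0246 + 0.0738 = 0.0984 ≈ 0.098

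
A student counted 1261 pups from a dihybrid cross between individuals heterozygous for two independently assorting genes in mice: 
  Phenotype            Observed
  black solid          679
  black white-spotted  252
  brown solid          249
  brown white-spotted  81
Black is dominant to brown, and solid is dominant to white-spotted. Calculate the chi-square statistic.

3.048

A dihybrid F₂ with independent assortment and complete dominance at both loci gives a 9:3:3:1 phenotypic ratio.
Total ratio parts = 16. Expected numbers out of 1261:
  black solid: 1261 × 9/16 = 709.3125
  black white-spotted: 1261 × 3/16 = 236.4375
  brown solid: 1261 × 3/16 = 236.4375
  brown white-spotted: 1261 × 1/16 = 78.8125
χ² = Σ (O − E)² / E
  black solid: (679 − 709.3125)² / 709.3125 = 1.2954
  black white-spotted: (252 − 236.4375)² / 236.4375 = 1.0243
  brown solid: (249 − 236.4375)² / 236.4375 = 0.6675
  brown white-spotted: (81 − 78.8125)² / 78.8125 = 0.0607
χ² = 1.2954 + 1.0243 + 0.6675 + 0.0607 = 3.0479 ≈ 3.048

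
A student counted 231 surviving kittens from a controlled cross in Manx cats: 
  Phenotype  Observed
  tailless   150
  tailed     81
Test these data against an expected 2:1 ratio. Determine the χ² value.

0.312

The 2:1 ratio has 3 parts, so with N = 231 the expected counts are:
  tailless: 231 × 2/3 = 154
  tailed: 231 × 1/3 = 77
χ² = Σ (O − E)² / E
  tailless: (150 − 154)² / 154 = 0.1039
  tailed: (81 − 77)² / 77 = 0.2078
χ² = 0.1039 + 0.2078 = 0.3117 ≈ 0.312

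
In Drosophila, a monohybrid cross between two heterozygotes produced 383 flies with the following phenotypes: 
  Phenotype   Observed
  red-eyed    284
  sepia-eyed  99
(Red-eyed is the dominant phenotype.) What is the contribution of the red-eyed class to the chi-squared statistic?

0.037

For a monohybrid cross between heterozygotes with complete dominance, the expected phenotypic ratio is 3:1.
Total ratio parts = 4. Expected numbers out of 383:
  red-eyed: 383 × 3/4 = 287.25
  sepia-eyed: 383 × 1/4 = 95.75
Contribution of red-eyed: (284 − 287.25)² / 287.25 = 0.0368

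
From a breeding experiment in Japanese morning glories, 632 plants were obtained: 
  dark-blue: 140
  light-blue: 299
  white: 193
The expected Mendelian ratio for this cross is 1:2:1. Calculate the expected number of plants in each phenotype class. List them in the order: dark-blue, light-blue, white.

158, 316, 158

Expected counts for N = 632 under a 1:2:1 ratio (total parts = 4):
  dark-blue: 632 × 1/4 = 158
  light-blue: 632 × 2/4 = 316
  white: 632 × 1/4 = 158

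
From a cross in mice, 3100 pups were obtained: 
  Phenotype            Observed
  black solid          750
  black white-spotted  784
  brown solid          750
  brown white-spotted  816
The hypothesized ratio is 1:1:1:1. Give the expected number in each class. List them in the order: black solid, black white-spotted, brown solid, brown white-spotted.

Expected counts for N = 3100 under a 1:1:1:1 ratio (total parts = 4):
  black solid: 3100 × 1/4 = 775
  black white-spotted: 3100 × 1/4 = 775
  brown solid: 3100 × 1/4 = 775
  brown white-spotted: 3100 × 1/4 = 775

775, 775, 775, 775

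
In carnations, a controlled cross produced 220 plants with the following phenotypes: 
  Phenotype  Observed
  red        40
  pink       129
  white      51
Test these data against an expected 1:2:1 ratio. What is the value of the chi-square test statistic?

Under the 1:2:1 hypothesis (Σ ratio = 4, N = 220):
  red: 220 × 1/4 = 55
  pink: 220 × 2/4 = 110
  white: 220 × 1/4 = 55
χ² = Σ (O − E)² / E
  red: (40 − 55)² / 55 = 4.0909
  pink: (129 − 110)² / 110 = 3.2818
  white: (51 − 55)² / 55 = 0.2909
χ² = 4.0909 + 3.2818 + 0.2909 = 7.6636 ≈ 7.664

7.664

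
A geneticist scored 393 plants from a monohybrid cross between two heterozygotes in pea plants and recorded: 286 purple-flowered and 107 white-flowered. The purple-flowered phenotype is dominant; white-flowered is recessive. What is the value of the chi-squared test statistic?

For a monohybrid cross between heterozygotes with complete dominance, the expected phenotypic ratio is 3:1.
The 3:1 ratio has 4 parts, so with N = 393 the expected counts are:
  purple-flowered: 393 × 3/4 = 294.75
  white-flowered: 393 × 1/4 = 98.25
χ² = Σ (O − E)² / E
  purple-flowered: (286 − 294.75)² / 294.75 = 0.2598
  white-flowered: (107 − 98.25)² / 98.25 = 0.7793
χ² = 0.2598 + 0.7793 = 1.0391 ≈ 1.039

1.039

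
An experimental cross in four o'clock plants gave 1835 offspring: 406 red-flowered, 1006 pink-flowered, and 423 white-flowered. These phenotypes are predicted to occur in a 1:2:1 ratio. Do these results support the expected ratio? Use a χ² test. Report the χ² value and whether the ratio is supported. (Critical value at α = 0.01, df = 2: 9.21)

The 1:2:1 ratio has 4 parts, so with N = 1835 the expected counts are:
  red-flowered: 1835 × 1/4 = 458.75
  pink-flowered: 1835 × 2/4 = 917.5
  white-flowered: 1835 × 1/4 = 458.75
χ² = Σ (O − E)² / E
  red-flowered: (406 − 458.75)² / 458.75 = 6.0655
  pink-flowered: (1006 − 917.5)² / 917.5 = 8.5365
  white-flowered: (423 − 458.75)² / 458.75 = 2.7860
χ² = 6.0655 + 8.5365 + 2.7860 = 17.388
Degrees of freedom = 3 − 1 = 2; critical value at α = 0.01 is 9.21.
Since 17.388 > 9.21, we reject the null hypothesis — the data do not fit the 1:2:1 ratio.

17.388; not consistent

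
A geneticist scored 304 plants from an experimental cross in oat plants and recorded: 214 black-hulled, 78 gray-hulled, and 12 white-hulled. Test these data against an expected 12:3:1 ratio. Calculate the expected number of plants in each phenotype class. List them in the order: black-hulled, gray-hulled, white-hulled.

Expected counts for N = 304 under a 12:3:1 ratio (total parts = 16):
  black-hulled: 304 × 12/16 = 228
  gray-hulled: 304 × 3/16 = 57
  white-hulled: 304 × 1/16 = 19

228, 57, 19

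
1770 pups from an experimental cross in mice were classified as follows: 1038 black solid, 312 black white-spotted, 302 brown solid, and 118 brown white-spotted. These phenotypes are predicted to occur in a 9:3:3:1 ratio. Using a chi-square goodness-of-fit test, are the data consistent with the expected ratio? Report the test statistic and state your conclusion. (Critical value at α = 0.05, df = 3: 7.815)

Under the 9:3:3:1 hypothesis (Σ ratio = 16, N = 1770):
  black solid: 1770 × 9/16 = 995.625
  black white-spotted: 1770 × 3/16 = 331.875
  brown solid: 1770 × 3/16 = 331.875
  brown white-spotted: 1770 × 1/16 = 110.625
χ² = Σ (O − E)² / E
  black solid: (1038 − 995.625)² / 995.625 = 1.8035
  black white-spotted: (312 − 331.875)² / 331.875 = 1.1903
  brown solid: (302 − 331.875)² / 331.875 = 2.6893
  brown white-spotted: (118 − 110.625)² / 110.625 = 0.4917
χ² = 1.8035 + 1.1903 + 2.6893 + 0.4917 = 6.1748 ≈ 6.175
Degrees of freedom = 4 − 1 = 3; critical value at α = 0.05 is 7.815.
Since 6.175 < 7.815, we fail to reject the null hypothesis — the data are consistent with the 9:3:3:1 ratio.

6.175; consistent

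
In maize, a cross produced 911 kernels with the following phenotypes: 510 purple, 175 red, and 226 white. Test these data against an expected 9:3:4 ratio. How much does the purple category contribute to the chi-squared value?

The 9:3:4 ratio has 16 parts, so with N = 911 the expected counts are:
  purple: 911 × 9/16 = 512.4375
  red: 911 × 3/16 = 170.8125
  white: 911 × 4/16 = 227.75
Contribution of purple: (510 − 512.4375)² / 512.4375 = 0.0116

0.012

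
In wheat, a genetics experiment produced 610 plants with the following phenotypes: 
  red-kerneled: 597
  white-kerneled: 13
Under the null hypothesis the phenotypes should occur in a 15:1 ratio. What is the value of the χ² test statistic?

17.662

The 15:1 ratio has 16 parts, so with N = 610 the expected counts are:
  red-kerneled: 610 × 15/16 = 571.875
  white-kerneled: 610 × 1/16 = 38.125
χ² = Σ (O − E)² / E
  red-kerneled: (597 − 571.875)² / 571.875 = 1.1039
  white-kerneled: (13 − 38.125)² / 38.125 = 16.5578
χ² = 1.1039 + 16.5578 = 17.6617 ≈ 17.662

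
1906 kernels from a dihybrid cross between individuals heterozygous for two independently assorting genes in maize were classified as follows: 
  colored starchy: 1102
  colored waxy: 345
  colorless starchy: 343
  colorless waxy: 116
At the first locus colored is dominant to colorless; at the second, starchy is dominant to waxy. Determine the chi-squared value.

1.921

A dihybrid F₂ with independent assortment and complete dominance at both loci gives a 9:3:3:1 phenotypic ratio.
Expected counts for N = 1906 under a 9:3:3:1 ratio (total parts = 16):
  colored starchy: 1906 × 9/16 = 1072.125
  colored waxy: 1906 × 3/16 = 357.375
  colorless starchy: 1906 × 3/16 = 357.375
  colorless waxy: 1906 × 1/16 = 119.125
χ² = Σ (O − E)² / E
  colored starchy: (1102 − 1072.125)² / 1072.125 = 0.8325
  colored waxy: (345 − 357.375)² / 357.375 = 0.4285
  colorless starchy: (343 − 357.375)² / 357.375 = 0.5782
  colorless waxy: (116 − 119.125)² / 119.125 = 0.0820
χ² = 0.8325 + 0.4285 + 0.5782 + 0.0820 = 1.9212 ≈ 1.921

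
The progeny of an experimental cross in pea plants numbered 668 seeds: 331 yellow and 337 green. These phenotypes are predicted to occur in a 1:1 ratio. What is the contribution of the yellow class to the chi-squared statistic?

The 1:1 ratio has 2 parts, so with N = 668 the expected counts are:
  yellow: 668 × 1/2 = 334
  green: 668 × 1/2 = 334
Contribution of yellow: (331 − 334)² / 334 = 0.0269

0.027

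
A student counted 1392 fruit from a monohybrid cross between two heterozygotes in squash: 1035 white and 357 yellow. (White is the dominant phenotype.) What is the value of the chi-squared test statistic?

For a monohybrid cross between heterozygotes with complete dominance, the expected phenotypic ratio is 3:1.
Under the 3:1 hypothesis (Σ ratio = 4, N = 1392):
  white: 1392 × 3/4 = 1044
  yellow: 1392 × 1/4 = 348
χ² = Σ (O − E)² / E
  white: (1035 − 1044)² / 1044 = 0.0776
  yellow: (357 − 348)² / 348 = 0.2328
χ² = 0.0776 + 0.2328 = 0.3104 ≈ 0.310

0.310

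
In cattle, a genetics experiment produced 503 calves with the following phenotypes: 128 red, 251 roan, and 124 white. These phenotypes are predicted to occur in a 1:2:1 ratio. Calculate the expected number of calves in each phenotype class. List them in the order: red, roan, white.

Total ratio parts = 4. Expected numbers out of 503:
  red: 503 × 1/4 = 125.75
  roan: 503 × 2/4 = 251.5
  white: 503 × 1/4 = 125.75

125.75, 251.5, 125.75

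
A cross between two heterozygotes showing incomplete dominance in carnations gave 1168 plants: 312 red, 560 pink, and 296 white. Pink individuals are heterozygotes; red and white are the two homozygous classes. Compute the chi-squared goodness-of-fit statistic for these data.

With incomplete dominance, a heterozygote × heterozygote cross gives a 1:2:1 phenotypic ratio.
Total ratio parts = 4. Expected numbers out of 1168:
  red: 1168 × 1/4 = 292
  pink: 1168 × 2/4 = 584
  white: 1168 × 1/4 = 292
χ² = Σ (O − E)² / E
  red: (312 − 292)² / 292 = 1.3699
  pink: (560 − 584)² / 584 = 0.9863
  white: (296 − 292)² / 292 = 0.0548
χ² = 1.3699 + 0.9863 + 0.0548 = 2.411

2.411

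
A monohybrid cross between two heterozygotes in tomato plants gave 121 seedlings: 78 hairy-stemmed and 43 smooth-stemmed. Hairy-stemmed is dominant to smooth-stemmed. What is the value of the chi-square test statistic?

7.165

For a monohybrid cross between heterozygotes with complete dominance, the expected phenotypic ratio is 3:1.
Total ratio parts = 4. Expected numbers out of 121:
  hairy-stemmed: 121 × 3/4 = 90.75
  smooth-stemmed: 121 × 1/4 = 30.25
χ² = Σ (O − E)² / E
  hairy-stemmed: (78 − 90.75)² / 90.75 = 1.7913
  smooth-stemmed: (43 − 30.25)² / 30.25 = 5.3740
χ² = 1.7913 + 5.3740 = 7.1653 ≈ 7.165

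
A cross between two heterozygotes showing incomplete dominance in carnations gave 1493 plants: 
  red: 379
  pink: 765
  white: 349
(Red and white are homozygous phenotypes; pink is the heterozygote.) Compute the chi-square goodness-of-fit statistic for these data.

With incomplete dominance, a heterozygote × heterozygote cross gives a 1:2:1 phenotypic ratio.
Expected counts for N = 1493 under a 1:2:1 ratio (total parts = 4):
  red: 1493 × 1/4 = 373.25
  pink: 1493 × 2/4 = 746.5
  white: 1493 × 1/4 = 373.25
χ² = Σ (O − E)² / E
  red: (379 − 373.25)² / 373.25 = 0.0886
  pink: (765 − 746.5)² / 746.5 = 0.4585
  white: (349 − 373.25)² / 373.25 = 1.5755
χ² = 0.0886 + 0.4585 + 1.5755 = 2.1226 ≈ 2.123

2.123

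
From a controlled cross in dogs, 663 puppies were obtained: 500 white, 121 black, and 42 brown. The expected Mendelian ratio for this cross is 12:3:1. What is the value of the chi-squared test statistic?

Total ratio parts = 16. Expected numbers out of 663:
  white: 663 × 12/16 = 497.25
  black: 663 × 3/16 = 124.3125
  brown: 663 × 1/16 = 41.4375
χ² = Σ (O − E)² / E
  white: (500 − 497.25)² / 497.25 = 0.0152
  black: (121 − 124.3125)² / 124.3125 = 0.0883
  brown: (42 − 41.4375)² / 41.4375 = 0.0076
χ² = 0.0152 + 0.0883 + 0.0076 = 0.1111 ≈ 0.111

0.111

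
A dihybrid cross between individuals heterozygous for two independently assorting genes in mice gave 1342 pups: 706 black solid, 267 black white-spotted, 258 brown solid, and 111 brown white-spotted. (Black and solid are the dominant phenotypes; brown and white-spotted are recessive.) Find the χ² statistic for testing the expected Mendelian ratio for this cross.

13.038

A dihybrid F₂ with independent assortment and complete dominance at both loci gives a 9:3:3:1 phenotypic ratio.
Total ratio parts = 16. Expected numbers out of 1342:
  black solid: 1342 × 9/16 = 754.875
  black white-spotted: 1342 × 3/16 = 251.625
  brown solid: 1342 × 3/16 = 251.625
  brown white-spotted: 1342 × 1/16 = 83.875
χ² = Σ (O − E)² / E
  black solid: (706 − 754.875)² / 754.875 = 3.1645
  black white-spotted: (267 − 251.625)² / 251.625 = 0.9395
  brown solid: (258 − 251.625)² / 251.625 = 0.1615
  brown white-spotted: (111 − 83.875)² / 83.875 = 8.7722
χ² = 3.1645 + 0.9395 + 0.1615 + 8.7722 = 13.0377 ≈ 13.038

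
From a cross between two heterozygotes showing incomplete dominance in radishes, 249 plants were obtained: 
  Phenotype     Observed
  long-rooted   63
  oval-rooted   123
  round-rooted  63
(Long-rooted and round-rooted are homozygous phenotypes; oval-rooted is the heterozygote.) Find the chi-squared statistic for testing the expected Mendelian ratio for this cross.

With incomplete dominance, a heterozygote × heterozygote cross gives a 1:2:1 phenotypic ratio.
Total ratio parts = 4. Expected numbers out of 249:
  long-rooted: 249 × 1/4 = 62.25
  oval-rooted: 249 × 2/4 = 124.5
  round-rooted: 249 × 1/4 = 62.25
χ² = Σ (O − E)² / E
  long-rooted: (63 − 62.25)² / 62.25 = 0.0090
  oval-rooted: (123 − 124.5)² / 124.5 = 0.0181
  round-rooted: (63 − 62.25)² / 62.25 = 0.0090
χ² = 0.0090 + 0.0181 + 0.0090 = 0.0361 ≈ 0.036

0.036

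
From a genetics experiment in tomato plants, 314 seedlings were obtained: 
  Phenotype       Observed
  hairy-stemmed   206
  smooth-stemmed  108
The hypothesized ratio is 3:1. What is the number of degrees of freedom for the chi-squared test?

A goodness-of-fit test with 2 phenotype classes has df = 2 − 1 = 1.

1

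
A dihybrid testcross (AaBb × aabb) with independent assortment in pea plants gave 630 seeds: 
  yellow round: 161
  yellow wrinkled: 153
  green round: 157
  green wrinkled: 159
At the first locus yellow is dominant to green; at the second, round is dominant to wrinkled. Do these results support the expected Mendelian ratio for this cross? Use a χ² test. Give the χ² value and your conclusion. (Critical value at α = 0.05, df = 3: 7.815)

0.222; consistent

A dihybrid testcross with independent assortment gives a 1:1:1:1 ratio.
Total ratio parts = 4. Expected numbers out of 630:
  yellow round: 630 × 1/4 = 157.5
  yellow wrinkled: 630 × 1/4 = 157.5
  green round: 630 × 1/4 = 157.5
  green wrinkled: 630 × 1/4 = 157.5
χ² = Σ (O − E)² / E
  yellow round: (161 − 157.5)² / 157.5 = 0.0778
  yellow wrinkled: (153 − 157.5)² / 157.5 = 0.1286
  green round: (157 − 157.5)² / 157.5 = 0.0016
  green wrinkled: (159 − 157.5)² / 157.5 = 0.0143
χ² = 0.0778 + 0.1286 + 0.0016 + 0.0143 = 0.2223 ≈ 0.222
Degrees of freedom = 4 − 1 = 3; critical value at α = 0.05 is 7.815.
Since 0.222 < 7.815, we fail to reject the null hypothesis — the data are consistent with the 1:1:1:1 ratio.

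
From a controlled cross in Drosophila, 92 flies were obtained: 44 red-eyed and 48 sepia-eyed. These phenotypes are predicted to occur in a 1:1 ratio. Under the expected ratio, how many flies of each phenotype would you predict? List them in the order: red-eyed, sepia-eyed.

46, 46

Total ratio parts = 2. Expected numbers out of 92:
  red-eyed: 92 × 1/2 = 46
  sepia-eyed: 92 × 1/2 = 46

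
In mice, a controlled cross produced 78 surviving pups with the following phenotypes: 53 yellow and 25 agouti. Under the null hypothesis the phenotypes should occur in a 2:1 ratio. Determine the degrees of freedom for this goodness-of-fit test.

1

A goodness-of-fit test with 2 phenotype classes has df = 2 − 1 = 1.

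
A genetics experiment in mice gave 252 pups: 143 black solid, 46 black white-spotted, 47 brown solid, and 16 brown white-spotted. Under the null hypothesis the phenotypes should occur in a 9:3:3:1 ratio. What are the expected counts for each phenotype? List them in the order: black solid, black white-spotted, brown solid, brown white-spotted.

The 9:3:3:1 ratio has 16 parts, so with N = 252 the expected counts are:
  black solid: 252 × 9/16 = 141.75
  black white-spotted: 252 × 3/16 = 47.25
  brown solid: 252 × 3/16 = 47.25
  brown white-spotted: 252 × 1/16 = 15.75

141.75, 47.25, 47.25, 15.75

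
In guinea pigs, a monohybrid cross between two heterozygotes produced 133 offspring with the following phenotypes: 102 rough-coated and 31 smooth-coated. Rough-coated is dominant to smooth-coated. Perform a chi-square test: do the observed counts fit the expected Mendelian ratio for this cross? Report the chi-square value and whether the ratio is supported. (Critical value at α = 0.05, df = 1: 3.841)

For a monohybrid cross between heterozygotes with complete dominance, the expected phenotypic ratio is 3:1.
Total ratio parts = 4. Expected numbers out of 133:
  rough-coated: 133 × 3/4 = 99.75
  smooth-coated: 133 × 1/4 = 33.25
χ² = Σ (O − E)² / E
  rough-coated: (102 − 99.75)² / 99.75 = 0.0508
  smooth-coated: (31 − 33.25)² / 33.25 = 0.1523
χ² = 0.0508 + 0.1523 = 0.2031 ≈ 0.203
Degrees of freedom = 2 − 1 = 1; critical value at α = 0.05 is 3.841.
Since 0.203 < 3.841, we fail to reject the null hypothesis — the data are consistent with the 3:1 ratio.

0.203; consistent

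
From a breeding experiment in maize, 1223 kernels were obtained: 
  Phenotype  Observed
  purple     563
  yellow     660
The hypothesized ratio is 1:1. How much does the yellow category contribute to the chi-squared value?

3.847

Under the 1:1 hypothesis (Σ ratio = 2, N = 1223):
  purple: 1223 × 1/2 = 611.5
  yellow: 1223 × 1/2 = 611.5
Contribution of yellow: (660 − 611.5)² / 611.5 = 3.8467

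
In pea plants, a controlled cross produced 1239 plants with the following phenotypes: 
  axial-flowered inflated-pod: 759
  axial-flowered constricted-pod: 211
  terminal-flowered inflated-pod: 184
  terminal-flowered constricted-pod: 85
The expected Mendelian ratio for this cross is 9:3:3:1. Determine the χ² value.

The 9:3:3:1 ratio has 16 parts, so with N = 1239 the expected counts are:
  axial-flowered inflated-pod: 1239 × 9/16 = 696.9375
  axial-flowered constricted-pod: 1239 × 3/16 = 232.3125
  terminal-flowered inflated-pod: 1239 × 3/16 = 232.3125
  terminal-flowered constricted-pod: 1239 × 1/16 = 77.4375
χ² = Σ (O − E)² / E
  axial-flowered inflated-pod: (759 − 696.9375)² / 696.9375 = 5.5267
  axial-flowered constricted-pod: (211 − 232.3125)² / 232.3125 = 1.9552
  terminal-flowered inflated-pod: (184 − 232.3125)² / 232.3125 = 10.0472
  terminal-flowered constricted-pod: (85 − 77.4375)² / 77.4375 = 0.7385
χ² = 5.5267 + 1.9552 + 10.0472 + 0.7385 = 18.2676 ≈ 18.268

18.268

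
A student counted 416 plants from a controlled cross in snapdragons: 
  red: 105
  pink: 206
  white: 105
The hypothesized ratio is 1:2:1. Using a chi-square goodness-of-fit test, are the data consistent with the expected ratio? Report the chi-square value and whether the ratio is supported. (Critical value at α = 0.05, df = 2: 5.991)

0.038; consistent

The 1:2:1 ratio has 4 parts, so with N = 416 the expected counts are:
  red: 416 × 1/4 = 104
  pink: 416 × 2/4 = 208
  white: 416 × 1/4 = 104
χ² = Σ (O − E)² / E
  red: (105 − 104)² / 104 = 0.0096
  pink: (206 − 208)² / 208 = 0.0192
  white: (105 − 104)² / 104 = 0.0096
χ² = 0.0096 + 0.0192 + 0.0096 = 0.0384 ≈ 0.038
Degrees of freedom = 3 − 1 = 2; critical value at α = 0.05 is 5.991.
Since 0.038 < 5.991, we fail to reject the null hypothesis — the data are consistent with the 1:2:1 ratio.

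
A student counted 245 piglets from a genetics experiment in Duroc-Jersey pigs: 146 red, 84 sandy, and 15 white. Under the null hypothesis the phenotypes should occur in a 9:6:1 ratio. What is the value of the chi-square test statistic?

Expected counts for N = 245 under a 9:6:1 ratio (total parts = 16):
  red: 245 × 9/16 = 137.8125
  sandy: 245 × 6/16 = 91.875
  white: 245 × 1/16 = 15.3125
χ² = Σ (O − E)² / E
  red: (146 − 137.8125)² / 137.8125 = 0.4864
  sandy: (84 − 91.875)² / 91.875 = 0.6750
  white: (15 − 15.3125)² / 15.3125 = 0.0064
χ² = 0.4864 + 0.6750 + 0.0064 = 1.1678 ≈ 1.168

1.168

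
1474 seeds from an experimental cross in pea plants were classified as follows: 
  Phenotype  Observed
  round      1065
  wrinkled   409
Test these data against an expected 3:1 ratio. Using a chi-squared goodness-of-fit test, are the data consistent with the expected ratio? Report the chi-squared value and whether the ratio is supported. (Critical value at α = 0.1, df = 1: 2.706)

The 3:1 ratio has 4 parts, so with N = 1474 the expected counts are:
  round: 1474 × 3/4 = 1105.5
  wrinkled: 1474 × 1/4 = 368.5
χ² = Σ (O − E)² / E
  round: (1065 − 1105.5)² / 1105.5 = 1.4837
  wrinkled: (409 − 368.5)² / 368.5 = 4.4512
χ² = 1.4837 + 4.4512 = 5.9349 ≈ 5.935
Degrees of freedom = 2 − 1 = 1; critical value at α = 0.1 is 2.706.
Since 5.935 > 2.706, we reject the null hypothesis — the data do not fit the 3:1 ratio.

5.935; not consistent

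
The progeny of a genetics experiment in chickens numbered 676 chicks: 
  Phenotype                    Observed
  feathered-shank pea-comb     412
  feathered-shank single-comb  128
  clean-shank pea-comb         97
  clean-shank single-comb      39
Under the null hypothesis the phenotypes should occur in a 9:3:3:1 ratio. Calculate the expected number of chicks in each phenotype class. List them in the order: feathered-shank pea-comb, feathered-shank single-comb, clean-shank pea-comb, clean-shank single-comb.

380.25, 126.75, 126.75, 42.25

Total ratio parts = 16. Expected numbers out of 676:
  feathered-shank pea-comb: 676 × 9/16 = 380.25
  feathered-shank single-comb: 676 × 3/16 = 126.75
  clean-shank pea-comb: 676 × 3/16 = 126.75
  clean-shank single-comb: 676 × 1/16 = 42.25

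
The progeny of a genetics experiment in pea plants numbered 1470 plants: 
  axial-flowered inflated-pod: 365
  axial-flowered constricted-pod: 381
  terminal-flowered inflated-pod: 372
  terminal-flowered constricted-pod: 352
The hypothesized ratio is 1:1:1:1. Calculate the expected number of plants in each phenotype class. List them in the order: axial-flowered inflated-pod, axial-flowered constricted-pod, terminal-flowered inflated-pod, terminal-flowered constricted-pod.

367.5, 367.5, 367.5, 367.5

Under the 1:1:1:1 hypothesis (Σ ratio = 4, N = 1470):
  axial-flowered inflated-pod: 1470 × 1/4 = 367.5
  axial-flowered constricted-pod: 1470 × 1/4 = 367.5
  terminal-flowered inflated-pod: 1470 × 1/4 = 367.5
  terminal-flowered constricted-pod: 1470 × 1/4 = 367.5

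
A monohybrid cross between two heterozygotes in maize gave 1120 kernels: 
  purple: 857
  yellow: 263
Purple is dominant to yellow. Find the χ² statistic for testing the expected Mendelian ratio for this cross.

1.376

For a monohybrid cross between heterozygotes with complete dominance, the expected phenotypic ratio is 3:1.
Total ratio parts = 4. Expected numbers out of 1120:
  purple: 1120 × 3/4 = 840
  yellow: 1120 × 1/4 = 280
χ² = Σ (O − E)² / E
  purple: (857 − 840)² / 840 = 0.3440
  yellow: (263 − 280)² / 280 = 1.0321
χ² = 0.3440 + 1.0321 = 1.3761 ≈ 1.376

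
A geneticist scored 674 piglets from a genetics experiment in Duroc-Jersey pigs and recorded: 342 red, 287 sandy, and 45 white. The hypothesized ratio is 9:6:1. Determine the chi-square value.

8.473

Total ratio parts = 16. Expected numbers out of 674:
  red: 674 × 9/16 = 379.125
  sandy: 674 × 6/16 = 252.75
  white: 674 × 1/16 = 42.125
χ² = Σ (O − E)² / E
  red: (342 − 379.125)² / 379.125 = 3.6354
  sandy: (287 − 252.75)² / 252.75 = 4.6412
  white: (45 − 42.125)² / 42.125 = 0.1962
χ² = 3.6354 + 4.6412 + 0.1962 = 8.4728 ≈ 8.473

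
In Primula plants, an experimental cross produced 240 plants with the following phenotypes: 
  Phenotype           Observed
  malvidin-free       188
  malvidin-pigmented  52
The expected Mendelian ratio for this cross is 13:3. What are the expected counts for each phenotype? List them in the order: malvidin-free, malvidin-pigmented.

195, 45

Total ratio parts = 16. Expected numbers out of 240:
  malvidin-free: 240 × 13/16 = 195
  malvidin-pigmented: 240 × 3/16 = 45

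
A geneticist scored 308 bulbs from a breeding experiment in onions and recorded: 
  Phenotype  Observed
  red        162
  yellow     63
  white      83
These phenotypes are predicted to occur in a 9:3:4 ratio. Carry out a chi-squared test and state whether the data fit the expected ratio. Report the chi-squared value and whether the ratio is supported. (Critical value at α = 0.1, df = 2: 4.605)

The 9:3:4 ratio has 16 parts, so with N = 308 the expected counts are:
  red: 308 × 9/16 = 173.25
  yellow: 308 × 3/16 = 57.75
  white: 308 × 4/16 = 77
χ² = Σ (O − E)² / E
  red: (162 − 173.25)² / 173.25 = 0.7305
  yellow: (63 − 57.75)² / 57.75 = 0.4773
  white: (83 − 77)² / 77 = 0.4675
χ² = 0.7305 + 0.4773 + 0.4675 = 1.6753 ≈ 1.675
Degrees of freedom = 3 − 1 = 2; critical value at α = 0.1 is 4.605.
Since 1.675 < 4.605, we fail to reject the null hypothesis — the data are consistent with the 9:3:4 ratio.

1.675; consistent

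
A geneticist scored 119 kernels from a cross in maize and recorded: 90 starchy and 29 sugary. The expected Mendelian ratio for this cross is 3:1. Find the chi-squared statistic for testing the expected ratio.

Expected counts for N = 119 under a 3:1 ratio (total parts = 4):
  starchy: 119 × 3/4 = 89.25
  sugary: 119 × 1/4 = 29.75
χ² = Σ (O − E)² / E
  starchy: (90 − 89.25)² / 89.25 = 0.0063
  sugary: (29 − 29.75)² / 29.75 = 0.0189
χ² = 0.0063 + 0.0189 = 0.0252 ≈ 0.025

0.025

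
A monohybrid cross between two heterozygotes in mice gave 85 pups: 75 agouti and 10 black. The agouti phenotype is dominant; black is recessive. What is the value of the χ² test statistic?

7.941

For a monohybrid cross between heterozygotes with complete dominance, the expected phenotypic ratio is 3:1.
Under the 3:1 hypothesis (Σ ratio = 4, N = 85):
  agouti: 85 × 3/4 = 63.75
  black: 85 × 1/4 = 21.25
χ² = Σ (O − E)² / E
  agouti: (75 − 63.75)² / 63.75 = 1.9853
  black: (10 − 21.25)² / 21.25 = 5.9559
χ² = 1.9853 + 5.9559 = 7.9412 ≈ 7.941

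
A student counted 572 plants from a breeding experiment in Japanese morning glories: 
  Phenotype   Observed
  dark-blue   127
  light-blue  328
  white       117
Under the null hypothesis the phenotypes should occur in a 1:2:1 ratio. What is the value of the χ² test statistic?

Expected counts for N = 572 under a 1:2:1 ratio (total parts = 4):
  dark-blue: 572 × 1/4 = 143
  light-blue: 572 × 2/4 = 286
  white: 572 × 1/4 = 143
χ² = Σ (O − E)² / E
  dark-blue: (127 − 143)² / 143 = 1.7902
  light-blue: (328 − 286)² / 286 = 6.1678
  white: (117 − 143)² / 143 = 4.7273
χ² = 1.7902 + 6.1678 + 4.7273 = 12.6853 ≈ 12.685

12.685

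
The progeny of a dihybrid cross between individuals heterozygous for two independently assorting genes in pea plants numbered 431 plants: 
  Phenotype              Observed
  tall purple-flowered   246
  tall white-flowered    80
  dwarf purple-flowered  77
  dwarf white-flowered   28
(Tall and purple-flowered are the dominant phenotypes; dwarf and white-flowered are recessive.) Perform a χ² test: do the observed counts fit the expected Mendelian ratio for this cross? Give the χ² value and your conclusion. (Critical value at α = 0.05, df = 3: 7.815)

0.282; consistent

A dihybrid F₂ with independent assortment and complete dominance at both loci gives a 9:3:3:1 phenotypic ratio.
Total ratio parts = 16. Expected numbers out of 431:
  tall purple-flowered: 431 × 9/16 = 242.4375
  tall white-flowered: 431 × 3/16 = 80.8125
  dwarf purple-flowered: 431 × 3/16 = 80.8125
  dwarf white-flowered: 431 × 1/16 = 26.9375
χ² = Σ (O − E)² / E
  tall purple-flowered: (246 − 242.4375)² / 242.4375 = 0.0523
  tall white-flowered: (80 − 80.8125)² / 80.8125 = 0.0082
  dwarf purple-flowered: (77 − 80.8125)² / 80.8125 = 0.1799
  dwarf white-flowered: (28 − 26.9375)² / 26.9375 = 0.0419
χ² = 0.0523 + 0.0082 + 0.1799 + 0.0419 = 0.2823 ≈ 0.282
Degrees of freedom = 4 − 1 = 3; critical value at α = 0.05 is 7.815.
Since 0.282 < 7.815, we fail to reject the null hypothesis — the data are consistent with the 9:3:3:1 ratio.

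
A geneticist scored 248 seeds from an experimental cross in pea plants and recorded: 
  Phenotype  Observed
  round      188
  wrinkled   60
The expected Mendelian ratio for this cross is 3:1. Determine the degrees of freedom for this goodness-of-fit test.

A goodness-of-fit test with 2 phenotype classes has df = 2 − 1 = 1.

1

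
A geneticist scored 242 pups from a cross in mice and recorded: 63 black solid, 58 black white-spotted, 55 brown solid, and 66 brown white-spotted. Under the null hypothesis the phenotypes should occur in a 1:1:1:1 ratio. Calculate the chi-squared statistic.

The 1:1:1:1 ratio has 4 parts, so with N = 242 the expected counts are:
  black solid: 242 × 1/4 = 60.5
  black white-spotted: 242 × 1/4 = 60.5
  brown solid: 242 × 1/4 = 60.5
  brown white-spotted: 242 × 1/4 = 60.5
χ² = Σ (O − E)² / E
  black solid: (63 − 60.5)² / 60.5 = 0.1033
  black white-spotted: (58 − 60.5)² / 60.5 = 0.1033
  brown solid: (55 − 60.5)² / 60.5 = 0.5000
  brown white-spotted: (66 − 60.5)² / 60.5 = 0.5000
χ² = 0.1033 + 0.1033 + 0.5000 + 0.5000 = 1.2066 ≈ 1.207

1.207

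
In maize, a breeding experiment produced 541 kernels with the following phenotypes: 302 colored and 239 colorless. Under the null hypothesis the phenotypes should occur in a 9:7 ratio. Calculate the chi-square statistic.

0.040

Under the 9:7 hypothesis (Σ ratio = 16, N = 541):
  colored: 541 × 9/16 = 304.3125
  colorless: 541 × 7/16 = 236.6875
χ² = Σ (O − E)² / E
  colored: (302 − 304.3125)² / 304.3125 = 0.0176
  colorless: (239 − 236.6875)² / 236.6875 = 0.0226
χ² = 0.0176 + 0.0226 = 0.0402 ≈ 0.040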